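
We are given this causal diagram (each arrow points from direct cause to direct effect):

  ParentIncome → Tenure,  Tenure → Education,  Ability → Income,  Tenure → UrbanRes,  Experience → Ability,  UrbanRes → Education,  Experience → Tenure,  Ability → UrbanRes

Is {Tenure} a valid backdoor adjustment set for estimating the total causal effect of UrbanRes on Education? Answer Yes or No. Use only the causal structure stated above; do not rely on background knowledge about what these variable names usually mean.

Backdoor paths from UrbanRes to Education (paths whose first edge points into UrbanRes):
  P1: UrbanRes <- Ability <- Experience -> Tenure -> Education
  P2: UrbanRes <- Tenure -> Education
Condition 1 (no descendant of UrbanRes in the set): holds — descendants of UrbanRes are {Education}; none are in {Tenure}.
Condition 2 (every backdoor path blocked by {Tenure}):
  P1: blocked at chain node Tenure ∈ conditioning set.
  P2: blocked at fork node Tenure ∈ conditioning set.
{Tenure} satisfies the backdoor criterion.

Yes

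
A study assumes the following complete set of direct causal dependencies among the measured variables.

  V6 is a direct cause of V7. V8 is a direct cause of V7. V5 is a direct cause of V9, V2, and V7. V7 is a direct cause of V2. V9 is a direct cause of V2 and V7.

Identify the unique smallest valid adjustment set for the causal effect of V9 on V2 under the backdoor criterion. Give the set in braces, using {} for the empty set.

Variables eligible for adjustment (non-descendants of V9, excluding V9 and V2): {V5, V6, V8}.
Backdoor paths from V9 to V2:
  P1: V9 <- V5 -> V7 -> V2
  P2: V9 <- V5 -> V2
The empty set is not sufficient: P1 (V9 <- V5 -> V7 -> V2) has no collider blocking it and no conditioned non-collider, so it is open.
Try {V5}:
  P1: blocked at fork node V5 ∈ conditioning set.
  P2: blocked at fork node V5 ∈ conditioning set.
{V5} contains no descendant of V9 and blocks every backdoor path.
No other singleton works — e.g. {V6} leaves P1 open — so {V5} is the unique smallest valid adjustment set.

{V5}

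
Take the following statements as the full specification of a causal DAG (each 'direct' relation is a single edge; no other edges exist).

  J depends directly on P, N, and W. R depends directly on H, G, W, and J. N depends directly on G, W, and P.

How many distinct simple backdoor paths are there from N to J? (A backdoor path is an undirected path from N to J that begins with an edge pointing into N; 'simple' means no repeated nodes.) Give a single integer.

A backdoor path from N to J is any simple undirected path whose first edge points into N (i.e. leaves N via a parent).
Parents of N: {G, P, W}.
Enumerating:
  P1: N <- W -> J
  P2: N <- W -> R <- J
  P3: N <- G -> R <- W -> J
  P4: N <- G -> R <- J
  P5: N <- P -> J
That exhausts the simple backdoor paths. Count: 5.

5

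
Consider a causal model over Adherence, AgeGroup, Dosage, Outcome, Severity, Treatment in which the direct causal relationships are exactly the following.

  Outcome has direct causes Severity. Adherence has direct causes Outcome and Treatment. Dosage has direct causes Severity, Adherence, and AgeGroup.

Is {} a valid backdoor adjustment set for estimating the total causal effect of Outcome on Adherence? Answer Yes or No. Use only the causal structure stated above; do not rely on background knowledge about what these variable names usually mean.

Backdoor paths from Outcome to Adherence (paths whose first edge points into Outcome):
  P1: Outcome <- Severity -> Dosage <- Adherence
Condition 1 (no descendant of Outcome in the set): holds — descendants of Outcome are {Adherence, Dosage}; none are in {}.
Condition 2 (every backdoor path blocked by {}):
  P1: blocked at collider Dosage (neither it nor any descendant is in the conditioning set).
{} satisfies the backdoor criterion.

Yes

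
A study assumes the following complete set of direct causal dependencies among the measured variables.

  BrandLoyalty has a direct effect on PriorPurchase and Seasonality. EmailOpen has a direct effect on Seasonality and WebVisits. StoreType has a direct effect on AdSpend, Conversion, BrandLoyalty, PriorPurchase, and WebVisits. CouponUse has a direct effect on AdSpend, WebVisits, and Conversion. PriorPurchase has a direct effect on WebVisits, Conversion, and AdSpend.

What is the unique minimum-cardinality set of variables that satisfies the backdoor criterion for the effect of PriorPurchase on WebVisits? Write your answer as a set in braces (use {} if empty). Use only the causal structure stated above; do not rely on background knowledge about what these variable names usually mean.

Variables eligible for adjustment (non-descendants of PriorPurchase, excluding PriorPurchase and WebVisits): {BrandLoyalty, CouponUse, EmailOpen, Seasonality, StoreType}.
Backdoor paths from PriorPurchase to WebVisits:
  P1: PriorPurchase <- StoreType -> BrandLoyalty -> Seasonality <- EmailOpen -> WebVisits
  P2: PriorPurchase <- StoreType -> AdSpend <- CouponUse -> WebVisits
  P3: PriorPurchase <- StoreType -> Conversion <- CouponUse -> WebVisits
  P4: PriorPurchase <- StoreType -> WebVisits
  P5: PriorPurchase <- BrandLoyalty <- StoreType -> AdSpend <- CouponUse -> WebVisits
  P6: PriorPurchase <- BrandLoyalty <- StoreType -> Conversion <- CouponUse -> WebVisits
  P7: PriorPurchase <- BrandLoyalty <- StoreType -> WebVisits
  P8: PriorPurchase <- BrandLoyalty -> Seasonality <- EmailOpen -> WebVisits
The empty set is not sufficient: P4 (PriorPurchase <- StoreType -> WebVisits) has no collider blocking it and no conditioned non-collider, so it is open.
Try {StoreType}:
  P1: blocked at fork node StoreType ∈ conditioning set.
  P2: blocked at fork node StoreType ∈ conditioning set.
  P3: blocked at fork node StoreType ∈ conditioning set.
  P4: blocked at fork node StoreType ∈ conditioning set.
  P5: blocked at fork node StoreType ∈ conditioning set.
  P6: blocked at fork node StoreType ∈ conditioning set.
  P7: blocked at fork node StoreType ∈ conditioning set.
  P8: blocked at collider Seasonality (neither it nor any descendant is in the conditioning set).
{StoreType} contains no descendant of PriorPurchase and blocks every backdoor path.
No other singleton works — e.g. {EmailOpen} leaves P4 open — so {StoreType} is the unique smallest valid adjustment set.

{StoreType}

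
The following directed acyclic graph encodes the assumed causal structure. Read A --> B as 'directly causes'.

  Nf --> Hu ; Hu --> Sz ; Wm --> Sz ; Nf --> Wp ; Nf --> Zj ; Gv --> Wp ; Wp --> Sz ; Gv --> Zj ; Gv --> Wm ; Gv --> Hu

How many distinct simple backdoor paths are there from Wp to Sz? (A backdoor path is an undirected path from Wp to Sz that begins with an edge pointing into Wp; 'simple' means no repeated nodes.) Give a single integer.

A backdoor path from Wp to Sz is any simple undirected path whose first edge points into Wp (i.e. leaves Wp via a parent).
Parents of Wp: {Gv, Nf}.
Enumerating:
  P1: Wp <- Gv -> Wm -> Sz
  P2: Wp <- Gv -> Hu -> Sz
  P3: Wp <- Gv -> Zj <- Nf -> Hu -> Sz
  P4: Wp <- Nf -> Hu <- Gv -> Wm -> Sz
  P5: Wp <- Nf -> Hu -> Sz
  P6: Wp <- Nf -> Zj <- Gv -> Wm -> Sz
  P7: Wp <- Nf -> Zj <- Gv -> Hu -> Sz
That exhausts the simple backdoor paths. Count: 7.

7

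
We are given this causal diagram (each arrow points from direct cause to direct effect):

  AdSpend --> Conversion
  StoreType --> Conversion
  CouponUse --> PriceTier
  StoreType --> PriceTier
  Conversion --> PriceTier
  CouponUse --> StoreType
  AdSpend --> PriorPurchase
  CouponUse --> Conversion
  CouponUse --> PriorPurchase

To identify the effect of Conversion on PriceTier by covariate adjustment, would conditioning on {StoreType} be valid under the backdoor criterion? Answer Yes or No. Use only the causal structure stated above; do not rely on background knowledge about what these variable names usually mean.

Backdoor paths from Conversion to PriceTier (paths whose first edge points into Conversion):
  P1: Conversion <- AdSpend -> PriorPurchase <- CouponUse -> StoreType -> PriceTier
  P2: Conversion <- AdSpend -> PriorPurchase <- CouponUse -> PriceTier
  P3: Conversion <- CouponUse -> StoreType -> PriceTier
  P4: Conversion <- CouponUse -> PriceTier
  P5: Conversion <- StoreType <- CouponUse -> PriceTier
  P6: Conversion <- StoreType -> PriceTier
Condition 1 (no descendant of Conversion in the set): holds — descendants of Conversion are {PriceTier}; none are in {StoreType}.
Condition 2 (every backdoor path blocked by {StoreType}):
  P1: blocked at collider PriorPurchase (neither it nor any descendant is in the conditioning set).
  P2: blocked at collider PriorPurchase (neither it nor any descendant is in the conditioning set).
  P3: blocked at chain node StoreType ∈ conditioning set.
  P4: open — no interior node is in the conditioning set.
  P5: blocked at chain node StoreType ∈ conditioning set.
  P6: blocked at fork node StoreType ∈ conditioning set.
{StoreType} does not satisfy the backdoor criterion.

No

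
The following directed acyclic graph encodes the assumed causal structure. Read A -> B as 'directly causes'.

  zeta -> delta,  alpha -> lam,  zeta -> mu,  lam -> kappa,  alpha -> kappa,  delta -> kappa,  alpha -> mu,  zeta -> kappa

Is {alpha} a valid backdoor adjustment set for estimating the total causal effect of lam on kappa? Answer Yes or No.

Yes

Backdoor paths from lam to kappa (paths whose first edge points into lam):
  P1: lam <- alpha -> kappa
  P2: lam <- alpha -> mu <- zeta -> delta -> kappa
  P3: lam <- alpha -> mu <- zeta -> kappa
Condition 1 (no descendant of lam in the set): holds — descendants of lam are {kappa}; none are in {alpha}.
Condition 2 (every backdoor path blocked by {alpha}):
  P1: blocked at fork node alpha ∈ conditioning set.
  P2: blocked at fork node alpha ∈ conditioning set.
  P3: blocked at fork node alpha ∈ conditioning set.
{alpha} satisfies the backdoor criterion.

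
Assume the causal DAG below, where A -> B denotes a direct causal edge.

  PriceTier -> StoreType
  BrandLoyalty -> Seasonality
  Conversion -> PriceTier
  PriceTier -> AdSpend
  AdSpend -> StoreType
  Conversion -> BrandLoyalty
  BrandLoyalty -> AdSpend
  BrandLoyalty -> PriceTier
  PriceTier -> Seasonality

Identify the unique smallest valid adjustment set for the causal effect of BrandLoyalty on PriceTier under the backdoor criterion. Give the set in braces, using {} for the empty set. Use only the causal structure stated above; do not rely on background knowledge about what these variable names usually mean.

Variables eligible for adjustment (non-descendants of BrandLoyalty, excluding BrandLoyalty and PriceTier): {Conversion}.
Backdoor paths from BrandLoyalty to PriceTier:
  P1: BrandLoyalty <- Conversion -> PriceTier
The empty set is not sufficient: P1 (BrandLoyalty <- Conversion -> PriceTier) has no collider blocking it and no conditioned non-collider, so it is open.
Try {Conversion}:
  P1: blocked at fork node Conversion ∈ conditioning set.
{Conversion} contains no descendant of BrandLoyalty and blocks every backdoor path.
{Conversion} is the unique smallest valid adjustment set.

{Conversion}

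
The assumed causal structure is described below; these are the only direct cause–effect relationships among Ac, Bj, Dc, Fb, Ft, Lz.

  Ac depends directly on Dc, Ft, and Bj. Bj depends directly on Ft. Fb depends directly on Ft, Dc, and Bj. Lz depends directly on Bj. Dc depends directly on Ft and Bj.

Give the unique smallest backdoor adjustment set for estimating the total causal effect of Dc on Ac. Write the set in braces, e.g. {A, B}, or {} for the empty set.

Variables eligible for adjustment (non-descendants of Dc, excluding Dc and Ac): {Bj, Ft, Lz}.
Backdoor paths from Dc to Ac:
  P1: Dc <- Ft -> Bj -> Ac
  P2: Dc <- Ft -> Fb <- Bj -> Ac
  P3: Dc <- Ft -> Ac
  P4: Dc <- Bj <- Ft -> Ac
  P5: Dc <- Bj -> Fb <- Ft -> Ac
  P6: Dc <- Bj -> Ac
The empty set is not sufficient: P1 (Dc <- Ft -> Bj -> Ac) has no collider blocking it and no conditioned non-collider, so it is open.
Try {Bj, Ft}:
  P1: blocked at fork node Ft ∈ conditioning set.
  P2: blocked at fork node Ft ∈ conditioning set.
  P3: blocked at fork node Ft ∈ conditioning set.
  P4: blocked at chain node Bj ∈ conditioning set.
  P5: blocked at fork node Bj ∈ conditioning set.
  P6: blocked at fork node Bj ∈ conditioning set.
{Bj, Ft} contains no descendant of Dc and blocks every backdoor path.
Every element of {Bj, Ft} is needed (dropping Bj leaves P6 open; dropping Ft leaves P3 open), so no proper subset is valid.
Among all size-2 subsets of the eligible variables, only {Bj, Ft} blocks every backdoor path, so it is the unique smallest valid adjustment set.

{Bj, Ft}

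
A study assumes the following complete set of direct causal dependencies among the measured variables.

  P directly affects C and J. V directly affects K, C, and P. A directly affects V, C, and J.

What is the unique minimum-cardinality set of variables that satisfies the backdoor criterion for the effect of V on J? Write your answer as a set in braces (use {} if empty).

Variables eligible for adjustment (non-descendants of V, excluding V and J): {A}.
Backdoor paths from V to J:
  P1: V <- A -> C <- P -> J
  P2: V <- A -> J
The empty set is not sufficient: P2 (V <- A -> J) has no collider blocking it and no conditioned non-collider, so it is open.
Try {A}:
  P1: blocked at fork node A ∈ conditioning set.
  P2: blocked at fork node A ∈ conditioning set.
{A} contains no descendant of V and blocks every backdoor path.
{A} is the unique smallest valid adjustment set.

{A}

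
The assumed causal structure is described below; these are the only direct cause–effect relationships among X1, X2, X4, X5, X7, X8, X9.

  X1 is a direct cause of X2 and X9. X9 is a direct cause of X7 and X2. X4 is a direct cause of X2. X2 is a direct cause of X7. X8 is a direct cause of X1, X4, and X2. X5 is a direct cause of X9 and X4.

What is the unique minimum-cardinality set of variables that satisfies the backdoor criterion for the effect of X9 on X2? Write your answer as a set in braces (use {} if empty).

{X1, X5}

Variables eligible for adjustment (non-descendants of X9, excluding X9 and X2): {X1, X4, X5, X8}.
Backdoor paths from X9 to X2:
  P1: X9 <- X1 <- X8 -> X4 -> X2
  P2: X9 <- X1 <- X8 -> X2
  P3: X9 <- X1 -> X2
  P4: X9 <- X5 -> X4 <- X8 -> X1 -> X2
  P5: X9 <- X5 -> X4 <- X8 -> X2
  P6: X9 <- X5 -> X4 -> X2
The empty set is not sufficient: P1 (X9 <- X1 <- X8 -> X4 -> X2) has no collider blocking it and no conditioned non-collider, so it is open.
Try {X1, X5}:
  P1: blocked at chain node X1 ∈ conditioning set.
  P2: blocked at chain node X1 ∈ conditioning set.
  P3: blocked at fork node X1 ∈ conditioning set.
  P4: blocked at fork node X5 ∈ conditioning set.
  P5: blocked at fork node X5 ∈ conditioning set.
  P6: blocked at fork node X5 ∈ conditioning set.
{X1, X5} contains no descendant of X9 and blocks every backdoor path.
Every element of {X1, X5} is needed (dropping X1 leaves P1 open; dropping X5 leaves P6 open), so no proper subset is valid.
Among all size-2 subsets of the eligible variables, only {X1, X5} blocks every backdoor path, so it is the unique smallest valid adjustment set.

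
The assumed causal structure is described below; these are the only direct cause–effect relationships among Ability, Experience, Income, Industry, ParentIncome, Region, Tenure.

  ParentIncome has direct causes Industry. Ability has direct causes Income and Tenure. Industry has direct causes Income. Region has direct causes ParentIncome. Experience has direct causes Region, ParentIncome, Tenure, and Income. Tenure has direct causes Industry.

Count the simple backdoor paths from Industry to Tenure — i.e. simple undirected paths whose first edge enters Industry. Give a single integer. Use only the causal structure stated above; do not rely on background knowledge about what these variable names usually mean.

A backdoor path from Industry to Tenure is any simple undirected path whose first edge points into Industry (i.e. leaves Industry via a parent).
Parents of Industry: {Income}.
Enumerating:
  P1: Industry <- Income -> Ability <- Tenure
  P2: Industry <- Income -> Experience <- Tenure
That exhausts the simple backdoor paths. Count: 2.

2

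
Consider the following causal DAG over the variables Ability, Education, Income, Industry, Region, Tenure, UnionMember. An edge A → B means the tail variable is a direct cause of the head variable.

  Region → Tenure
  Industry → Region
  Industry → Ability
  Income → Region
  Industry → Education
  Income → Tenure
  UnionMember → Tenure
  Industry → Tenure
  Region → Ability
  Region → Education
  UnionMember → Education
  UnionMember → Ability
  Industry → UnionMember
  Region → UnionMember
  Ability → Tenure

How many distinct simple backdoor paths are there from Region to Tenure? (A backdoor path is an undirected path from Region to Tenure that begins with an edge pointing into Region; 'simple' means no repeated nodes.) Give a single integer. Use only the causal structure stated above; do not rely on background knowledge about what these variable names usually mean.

8

A backdoor path from Region to Tenure is any simple undirected path whose first edge points into Region (i.e. leaves Region via a parent).
Parents of Region: {Income, Industry}.
Enumerating:
  P1: Region <- Income -> Tenure
  P2: Region <- Industry -> UnionMember -> Ability -> Tenure
  P3: Region <- Industry -> UnionMember -> Tenure
  P4: Region <- Industry -> Education <- UnionMember -> Ability -> Tenure
  P5: Region <- Industry -> Education <- UnionMember -> Tenure
  P6: Region <- Industry -> Ability <- UnionMember -> Tenure
  P7: Region <- Industry -> Ability -> Tenure
  P8: Region <- Industry -> Tenure
That exhausts the simple backdoor paths. Count: 8.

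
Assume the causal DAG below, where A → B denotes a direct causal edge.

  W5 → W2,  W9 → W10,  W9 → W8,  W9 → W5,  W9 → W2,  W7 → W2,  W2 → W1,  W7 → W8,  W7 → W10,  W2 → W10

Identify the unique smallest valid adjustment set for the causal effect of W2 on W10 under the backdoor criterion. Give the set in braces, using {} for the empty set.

Variables eligible for adjustment (non-descendants of W2, excluding W2 and W10): {W5, W7, W8, W9}.
Backdoor paths from W2 to W10:
  P1: W2 <- W9 -> W8 <- W7 -> W10
  P2: W2 <- W9 -> W10
  P3: W2 <- W7 -> W8 <- W9 -> W10
  P4: W2 <- W7 -> W10
  P5: W2 <- W5 <- W9 -> W8 <- W7 -> W10
  P6: W2 <- W5 <- W9 -> W10
The empty set is not sufficient: P2 (W2 <- W9 -> W10) has no collider blocking it and no conditioned non-collider, so it is open.
Try {W7, W9}:
  P1: blocked at fork node W9 ∈ conditioning set.
  P2: blocked at fork node W9 ∈ conditioning set.
  P3: blocked at fork node W7 ∈ conditioning set.
  P4: blocked at fork node W7 ∈ conditioning set.
  P5: blocked at fork node W9 ∈ conditioning set.
  P6: blocked at fork node W9 ∈ conditioning set.
{W7, W9} contains no descendant of W2 and blocks every backdoor path.
Every element of {W7, W9} is needed (dropping W7 leaves P4 open; dropping W9 leaves P2 open), so no proper subset is valid.
Among all size-2 subsets of the eligible variables, only {W7, W9} blocks every backdoor path, so it is the unique smallest valid adjustment set.

{W7, W9}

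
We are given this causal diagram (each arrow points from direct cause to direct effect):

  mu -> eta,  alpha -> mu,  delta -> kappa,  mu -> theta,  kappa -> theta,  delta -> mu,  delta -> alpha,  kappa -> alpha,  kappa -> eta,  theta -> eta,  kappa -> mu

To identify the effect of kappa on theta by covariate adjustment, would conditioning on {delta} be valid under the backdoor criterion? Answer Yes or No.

Yes

Backdoor paths from kappa to theta (paths whose first edge points into kappa):
  P1: kappa <- delta -> alpha -> mu -> theta
  P2: kappa <- delta -> alpha -> mu -> eta <- theta
  P3: kappa <- delta -> mu -> theta
  P4: kappa <- delta -> mu -> eta <- theta
Condition 1 (no descendant of kappa in the set): holds — descendants of kappa are {alpha, eta, mu, theta}; none are in {delta}.
Condition 2 (every backdoor path blocked by {delta}):
  P1: blocked at fork node delta ∈ conditioning set.
  P2: blocked at fork node delta ∈ conditioning set.
  P3: blocked at fork node delta ∈ conditioning set.
  P4: blocked at fork node delta ∈ conditioning set.
{delta} satisfies the backdoor criterion.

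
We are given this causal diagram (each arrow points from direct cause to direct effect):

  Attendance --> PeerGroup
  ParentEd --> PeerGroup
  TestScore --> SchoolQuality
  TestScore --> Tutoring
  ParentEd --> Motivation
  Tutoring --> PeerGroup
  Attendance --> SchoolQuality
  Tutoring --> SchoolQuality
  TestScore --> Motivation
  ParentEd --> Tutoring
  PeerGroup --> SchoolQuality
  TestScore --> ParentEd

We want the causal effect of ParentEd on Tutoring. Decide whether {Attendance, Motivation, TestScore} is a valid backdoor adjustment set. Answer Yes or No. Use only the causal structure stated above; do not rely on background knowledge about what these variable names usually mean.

No

Backdoor paths from ParentEd to Tutoring (paths whose first edge points into ParentEd):
  P1: ParentEd <- TestScore -> Tutoring
  P2: ParentEd <- TestScore -> SchoolQuality <- Attendance -> PeerGroup <- Tutoring
  P3: ParentEd <- TestScore -> SchoolQuality <- Tutoring
  P4: ParentEd <- TestScore -> SchoolQuality <- PeerGroup <- Tutoring
Condition 1 (no descendant of ParentEd in the set): FAILS — Motivation is a descendant of ParentEd.
Condition 2 (every backdoor path blocked by {Attendance, Motivation, TestScore}):
  P1: blocked at fork node TestScore ∈ conditioning set.
  P2: blocked at fork node TestScore ∈ conditioning set.
  P3: blocked at fork node TestScore ∈ conditioning set.
  P4: blocked at fork node TestScore ∈ conditioning set.
{Attendance, Motivation, TestScore} does not satisfy the backdoor criterion.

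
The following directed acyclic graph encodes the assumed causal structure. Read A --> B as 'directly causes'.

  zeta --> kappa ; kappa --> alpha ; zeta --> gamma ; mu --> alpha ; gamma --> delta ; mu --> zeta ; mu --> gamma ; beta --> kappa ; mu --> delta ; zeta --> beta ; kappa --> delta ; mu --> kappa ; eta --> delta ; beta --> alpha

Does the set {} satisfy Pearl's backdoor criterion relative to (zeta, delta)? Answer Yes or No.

No

Backdoor paths from zeta to delta (paths whose first edge points into zeta):
  P1: zeta <- mu -> gamma -> delta
  P2: zeta <- mu -> kappa -> delta
  P3: zeta <- mu -> alpha <- beta -> kappa -> delta
  P4: zeta <- mu -> alpha <- kappa -> delta
  P5: zeta <- mu -> delta
Condition 1 (no descendant of zeta in the set): holds — descendants of zeta are {alpha, beta, delta, gamma, kappa}; none are in {}.
Condition 2 (every backdoor path blocked by {}):
  P1: open — no interior node is in the conditioning set.
  P2: open — no interior node is in the conditioning set.
  P3: blocked at collider alpha (neither it nor any descendant is in the conditioning set).
  P4: blocked at collider alpha (neither it nor any descendant is in the conditioning set).
  P5: open — no interior node is in the conditioning set.
{} does not satisfy the backdoor criterion.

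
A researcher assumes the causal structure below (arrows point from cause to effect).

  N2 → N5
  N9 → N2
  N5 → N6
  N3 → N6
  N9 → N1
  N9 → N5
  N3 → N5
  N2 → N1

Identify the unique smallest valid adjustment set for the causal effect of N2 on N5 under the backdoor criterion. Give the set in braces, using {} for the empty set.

{N9}

Variables eligible for adjustment (non-descendants of N2, excluding N2 and N5): {N3, N9}.
Backdoor paths from N2 to N5:
  P1: N2 <- N9 -> N5
The empty set is not sufficient: P1 (N2 <- N9 -> N5) has no collider blocking it and no conditioned non-collider, so it is open.
Try {N9}:
  P1: blocked at fork node N9 ∈ conditioning set.
{N9} contains no descendant of N2 and blocks every backdoor path.
No other singleton works — e.g. {N3} leaves P1 open — so {N9} is the unique smallest valid adjustment set.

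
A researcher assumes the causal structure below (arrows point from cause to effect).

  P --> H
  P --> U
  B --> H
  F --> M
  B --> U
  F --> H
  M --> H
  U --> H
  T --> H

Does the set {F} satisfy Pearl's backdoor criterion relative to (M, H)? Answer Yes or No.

Backdoor paths from M to H (paths whose first edge points into M):
  P1: M <- F -> H
Condition 1 (no descendant of M in the set): holds — descendants of M are {H}; none are in {F}.
Condition 2 (every backdoor path blocked by {F}):
  P1: blocked at fork node F ∈ conditioning set.
{F} satisfies the backdoor criterion.

Yes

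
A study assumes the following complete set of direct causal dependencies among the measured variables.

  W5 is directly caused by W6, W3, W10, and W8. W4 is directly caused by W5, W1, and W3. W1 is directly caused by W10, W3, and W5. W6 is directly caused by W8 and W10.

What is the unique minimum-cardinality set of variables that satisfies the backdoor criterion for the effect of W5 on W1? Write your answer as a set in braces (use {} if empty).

Variables eligible for adjustment (non-descendants of W5, excluding W5 and W1): {W10, W3, W6, W8}.
Backdoor paths from W5 to W1:
  P1: W5 <- W8 -> W6 <- W10 -> W1
  P2: W5 <- W10 -> W1
  P3: W5 <- W3 -> W1
  P4: W5 <- W3 -> W4 <- W1
  P5: W5 <- W6 <- W10 -> W1
The empty set is not sufficient: P2 (W5 <- W10 -> W1) has no collider blocking it and no conditioned non-collider, so it is open.
Try {W10, W3}:
  P1: blocked at collider W6 (neither it nor any descendant is in the conditioning set).
  P2: blocked at fork node W10 ∈ conditioning set.
  P3: blocked at fork node W3 ∈ conditioning set.
  P4: blocked at fork node W3 ∈ conditioning set.
  P5: blocked at fork node W10 ∈ conditioning set.
{W10, W3} contains no descendant of W5 and blocks every backdoor path.
Every element of {W10, W3} is needed (dropping W10 leaves P2 open; dropping W3 leaves P3 open), so no proper subset is valid.
Among all size-2 subsets of the eligible variables, only {W10, W3} blocks every backdoor path, so it is the unique smallest valid adjustment set.

{W10, W3}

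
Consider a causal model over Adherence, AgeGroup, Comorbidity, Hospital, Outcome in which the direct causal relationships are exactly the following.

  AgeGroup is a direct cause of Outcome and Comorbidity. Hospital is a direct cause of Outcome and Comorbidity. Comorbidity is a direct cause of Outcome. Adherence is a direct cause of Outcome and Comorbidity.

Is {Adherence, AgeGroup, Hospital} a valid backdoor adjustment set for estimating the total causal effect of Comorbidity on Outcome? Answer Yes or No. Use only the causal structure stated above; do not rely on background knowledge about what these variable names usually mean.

Yes

Backdoor paths from Comorbidity to Outcome (paths whose first edge points into Comorbidity):
  P1: Comorbidity <- Hospital -> Outcome
  P2: Comorbidity <- Adherence -> Outcome
  P3: Comorbidity <- AgeGroup -> Outcome
Condition 1 (no descendant of Comorbidity in the set): holds — descendants of Comorbidity are {Outcome}; none are in {Adherence, AgeGroup, Hospital}.
Condition 2 (every backdoor path blocked by {Adherence, AgeGroup, Hospital}):
  P1: blocked at fork node Hospital ∈ conditioning set.
  P2: blocked at fork node Adherence ∈ conditioning set.
  P3: blocked at fork node AgeGroup ∈ conditioning set.
{Adherence, AgeGroup, Hospital} satisfies the backdoor criterion.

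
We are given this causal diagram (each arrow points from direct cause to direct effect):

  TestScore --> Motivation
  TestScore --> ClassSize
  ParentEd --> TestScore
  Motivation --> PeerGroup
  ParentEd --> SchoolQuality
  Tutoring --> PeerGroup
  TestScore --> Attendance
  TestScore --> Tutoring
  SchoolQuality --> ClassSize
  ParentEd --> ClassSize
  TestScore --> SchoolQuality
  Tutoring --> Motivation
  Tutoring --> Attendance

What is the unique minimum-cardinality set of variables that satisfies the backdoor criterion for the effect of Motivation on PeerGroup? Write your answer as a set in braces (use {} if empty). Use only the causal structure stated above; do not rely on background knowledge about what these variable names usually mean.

{Tutoring}

Variables eligible for adjustment (non-descendants of Motivation, excluding Motivation and PeerGroup): {Attendance, ClassSize, ParentEd, SchoolQuality, TestScore, Tutoring}.
Backdoor paths from Motivation to PeerGroup:
  P1: Motivation <- TestScore -> Tutoring -> PeerGroup
  P2: Motivation <- TestScore -> Attendance <- Tutoring -> PeerGroup
  P3: Motivation <- Tutoring -> PeerGroup
The empty set is not sufficient: P1 (Motivation <- TestScore -> Tutoring -> PeerGroup) has no collider blocking it and no conditioned non-collider, so it is open.
Try {Tutoring}:
  P1: blocked at chain node Tutoring ∈ conditioning set.
  P2: blocked at collider Attendance (neither it nor any descendant is in the conditioning set).
  P3: blocked at fork node Tutoring ∈ conditioning set.
{Tutoring} contains no descendant of Motivation and blocks every backdoor path.
No other singleton works — e.g. {ParentEd} leaves P1 open — so {Tutoring} is the unique smallest valid adjustment set.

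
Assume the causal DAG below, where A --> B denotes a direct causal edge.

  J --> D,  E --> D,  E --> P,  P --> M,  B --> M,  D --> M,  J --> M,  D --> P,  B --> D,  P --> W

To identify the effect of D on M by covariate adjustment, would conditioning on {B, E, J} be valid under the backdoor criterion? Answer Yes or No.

Backdoor paths from D to M (paths whose first edge points into D):
  P1: D <- J -> M
  P2: D <- B -> M
  P3: D <- E -> P -> M
Condition 1 (no descendant of D in the set): holds — descendants of D are {M, P, W}; none are in {B, E, J}.
Condition 2 (every backdoor path blocked by {B, E, J}):
  P1: blocked at fork node J ∈ conditioning set.
  P2: blocked at fork node B ∈ conditioning set.
  P3: blocked at fork node E ∈ conditioning set.
{B, E, J} satisfies the backdoor criterion.

Yes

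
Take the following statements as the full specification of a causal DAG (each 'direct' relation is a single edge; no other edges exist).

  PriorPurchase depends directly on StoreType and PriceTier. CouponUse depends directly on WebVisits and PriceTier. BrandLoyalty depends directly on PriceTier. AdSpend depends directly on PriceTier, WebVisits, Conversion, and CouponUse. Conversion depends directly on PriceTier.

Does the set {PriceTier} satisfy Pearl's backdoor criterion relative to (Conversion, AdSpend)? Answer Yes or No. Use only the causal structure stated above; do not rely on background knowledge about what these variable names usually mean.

Backdoor paths from Conversion to AdSpend (paths whose first edge points into Conversion):
  P1: Conversion <- PriceTier -> CouponUse <- WebVisits -> AdSpend
  P2: Conversion <- PriceTier -> CouponUse -> AdSpend
  P3: Conversion <- PriceTier -> AdSpend
Condition 1 (no descendant of Conversion in the set): holds — descendants of Conversion are {AdSpend}; none are in {PriceTier}.
Condition 2 (every backdoor path blocked by {PriceTier}):
  P1: blocked at fork node PriceTier ∈ conditioning set.
  P2: blocked at fork node PriceTier ∈ conditioning set.
  P3: blocked at fork node PriceTier ∈ conditioning set.
{PriceTier} satisfies the backdoor criterion.

Yes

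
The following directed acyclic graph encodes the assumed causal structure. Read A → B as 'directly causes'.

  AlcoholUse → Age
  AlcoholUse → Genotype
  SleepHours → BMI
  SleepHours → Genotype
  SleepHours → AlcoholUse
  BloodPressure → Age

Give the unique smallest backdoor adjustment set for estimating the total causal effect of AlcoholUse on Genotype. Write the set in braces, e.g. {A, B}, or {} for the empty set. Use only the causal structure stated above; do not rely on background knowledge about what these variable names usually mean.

{SleepHours}

Variables eligible for adjustment (non-descendants of AlcoholUse, excluding AlcoholUse and Genotype): {BMI, BloodPressure, SleepHours}.
Backdoor paths from AlcoholUse to Genotype:
  P1: AlcoholUse <- SleepHours -> Genotype
The empty set is not sufficient: P1 (AlcoholUse <- SleepHours -> Genotype) has no collider blocking it and no conditioned non-collider, so it is open.
Try {SleepHours}:
  P1: blocked at fork node SleepHours ∈ conditioning set.
{SleepHours} contains no descendant of AlcoholUse and blocks every backdoor path.
No other singleton works — e.g. {BMI} leaves P1 open — so {SleepHours} is the unique smallest valid adjustment set.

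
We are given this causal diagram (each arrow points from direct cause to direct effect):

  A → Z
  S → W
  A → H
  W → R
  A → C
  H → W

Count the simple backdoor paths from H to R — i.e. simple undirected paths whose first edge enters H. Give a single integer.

0

A backdoor path from H to R is any simple undirected path whose first edge points into H (i.e. leaves H via a parent).
Parents of H: {A}.
No simple path from any parent of H reaches R without revisiting H, so there are no backdoor paths.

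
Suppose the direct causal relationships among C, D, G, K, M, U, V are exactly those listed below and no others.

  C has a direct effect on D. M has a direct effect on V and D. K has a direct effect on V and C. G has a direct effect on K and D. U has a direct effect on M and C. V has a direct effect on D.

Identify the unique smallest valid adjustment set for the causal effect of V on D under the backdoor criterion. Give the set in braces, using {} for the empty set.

Variables eligible for adjustment (non-descendants of V, excluding V and D): {C, G, K, M, U}.
Backdoor paths from V to D:
  P1: V <- M <- U -> C <- K <- G -> D
  P2: V <- M <- U -> C -> D
  P3: V <- M -> D
  P4: V <- K <- G -> D
  P5: V <- K -> C <- U -> M -> D
  P6: V <- K -> C -> D
The empty set is not sufficient: P2 (V <- M <- U -> C -> D) has no collider blocking it and no conditioned non-collider, so it is open.
Try {K, M}:
  P1: blocked at chain node M ∈ conditioning set.
  P2: blocked at chain node M ∈ conditioning set.
  P3: blocked at fork node M ∈ conditioning set.
  P4: blocked at chain node K ∈ conditioning set.
  P5: blocked at fork node K ∈ conditioning set.
  P6: blocked at fork node K ∈ conditioning set.
{K, M} contains no descendant of V and blocks every backdoor path.
Every element of {K, M} is needed (dropping K leaves P4 open; dropping M leaves P2 open), so no proper subset is valid.
Among all size-2 subsets of the eligible variables, only {K, M} blocks every backdoor path, so it is the unique smallest valid adjustment set.

{K, M}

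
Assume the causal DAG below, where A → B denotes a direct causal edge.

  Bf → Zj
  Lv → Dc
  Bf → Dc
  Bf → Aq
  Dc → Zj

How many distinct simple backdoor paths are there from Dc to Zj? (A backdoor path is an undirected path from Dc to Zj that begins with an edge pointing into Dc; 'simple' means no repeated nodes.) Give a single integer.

1

A backdoor path from Dc to Zj is any simple undirected path whose first edge points into Dc (i.e. leaves Dc via a parent).
Parents of Dc: {Bf, Lv}.
Enumerating:
  P1: Dc <- Bf -> Zj
That exhausts the simple backdoor paths. Count: 1.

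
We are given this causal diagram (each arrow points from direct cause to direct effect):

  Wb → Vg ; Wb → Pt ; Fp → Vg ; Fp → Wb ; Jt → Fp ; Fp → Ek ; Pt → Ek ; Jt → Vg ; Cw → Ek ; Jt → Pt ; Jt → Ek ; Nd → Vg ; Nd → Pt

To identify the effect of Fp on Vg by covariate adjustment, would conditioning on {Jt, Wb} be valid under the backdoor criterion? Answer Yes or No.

No

Backdoor paths from Fp to Vg (paths whose first edge points into Fp):
  P1: Fp <- Jt -> Vg
  P2: Fp <- Jt -> Pt <- Nd -> Vg
  P3: Fp <- Jt -> Pt <- Wb -> Vg
  P4: Fp <- Jt -> Ek <- Pt <- Nd -> Vg
  P5: Fp <- Jt -> Ek <- Pt <- Wb -> Vg
Condition 1 (no descendant of Fp in the set): FAILS — Wb is a descendant of Fp.
Condition 2 (every backdoor path blocked by {Jt, Wb}):
  P1: blocked at fork node Jt ∈ conditioning set.
  P2: blocked at fork node Jt ∈ conditioning set.
  P3: blocked at fork node Jt ∈ conditioning set.
  P4: blocked at fork node Jt ∈ conditioning set.
  P5: blocked at fork node Jt ∈ conditioning set.
{Jt, Wb} does not satisfy the backdoor criterion.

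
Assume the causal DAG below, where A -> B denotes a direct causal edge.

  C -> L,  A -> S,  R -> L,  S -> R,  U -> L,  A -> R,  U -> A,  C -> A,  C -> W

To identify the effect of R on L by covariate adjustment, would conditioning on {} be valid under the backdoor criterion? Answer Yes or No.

Backdoor paths from R to L (paths whose first edge points into R):
  P1: R <- A <- C -> L
  P2: R <- A <- U -> L
  P3: R <- S <- A <- C -> L
  P4: R <- S <- A <- U -> L
Condition 1 (no descendant of R in the set): holds — descendants of R are {L}; none are in {}.
Condition 2 (every backdoor path blocked by {}):
  P1: open — no interior node is in the conditioning set.
  P2: open — no interior node is in the conditioning set.
  P3: open — no interior node is in the conditioning set.
  P4: open — no interior node is in the conditioning set.
{} does not satisfy the backdoor criterion.

No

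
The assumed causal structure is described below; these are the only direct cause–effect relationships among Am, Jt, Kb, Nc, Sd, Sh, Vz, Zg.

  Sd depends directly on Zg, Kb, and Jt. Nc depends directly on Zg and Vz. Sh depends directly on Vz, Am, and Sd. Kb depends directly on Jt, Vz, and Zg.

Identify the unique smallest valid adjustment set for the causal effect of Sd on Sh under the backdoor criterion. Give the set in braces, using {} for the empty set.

Variables eligible for adjustment (non-descendants of Sd, excluding Sd and Sh): {Am, Jt, Kb, Nc, Vz, Zg}.
Backdoor paths from Sd to Sh:
  P1: Sd <- Jt -> Kb <- Zg -> Nc <- Vz -> Sh
  P2: Sd <- Jt -> Kb <- Vz -> Sh
  P3: Sd <- Zg -> Kb <- Vz -> Sh
  P4: Sd <- Zg -> Nc <- Vz -> Sh
  P5: Sd <- Kb <- Zg -> Nc <- Vz -> Sh
  P6: Sd <- Kb <- Vz -> Sh
The empty set is not sufficient: P6 (Sd <- Kb <- Vz -> Sh) has no collider blocking it and no conditioned non-collider, so it is open.
Try {Vz}:
  P1: blocked at collider Kb (neither it nor any descendant is in the conditioning set).
  P2: blocked at collider Kb (neither it nor any descendant is in the conditioning set).
  P3: blocked at collider Kb (neither it nor any descendant is in the conditioning set).
  P4: blocked at collider Nc (neither it nor any descendant is in the conditioning set).
  P5: blocked at collider Nc (neither it nor any descendant is in the conditioning set).
  P6: blocked at fork node Vz ∈ conditioning set.
{Vz} contains no descendant of Sd and blocks every backdoor path.
No other singleton works — e.g. {Jt} leaves P6 open — so {Vz} is the unique smallest valid adjustment set.

{Vz}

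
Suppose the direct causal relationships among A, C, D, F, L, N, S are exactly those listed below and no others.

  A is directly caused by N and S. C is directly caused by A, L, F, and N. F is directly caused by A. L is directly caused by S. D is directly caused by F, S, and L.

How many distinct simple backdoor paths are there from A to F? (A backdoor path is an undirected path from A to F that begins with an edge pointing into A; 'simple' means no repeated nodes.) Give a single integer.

A backdoor path from A to F is any simple undirected path whose first edge points into A (i.e. leaves A via a parent).
Parents of A: {N, S}.
Enumerating:
  P1: A <- S -> L -> C <- F
  P2: A <- S -> L -> D <- F
  P3: A <- S -> D <- L -> C <- F
  P4: A <- S -> D <- F
  P5: A <- N -> C <- L <- S -> D <- F
  P6: A <- N -> C <- L -> D <- F
  P7: A <- N -> C <- F
That exhausts the simple backdoor paths. Count: 7.

7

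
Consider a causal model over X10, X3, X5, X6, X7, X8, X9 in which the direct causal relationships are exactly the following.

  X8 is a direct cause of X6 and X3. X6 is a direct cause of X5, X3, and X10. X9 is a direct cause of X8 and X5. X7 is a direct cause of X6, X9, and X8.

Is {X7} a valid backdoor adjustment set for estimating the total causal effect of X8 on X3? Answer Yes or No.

Backdoor paths from X8 to X3 (paths whose first edge points into X8):
  P1: X8 <- X7 -> X9 -> X5 <- X6 -> X3
  P2: X8 <- X7 -> X6 -> X3
  P3: X8 <- X9 <- X7 -> X6 -> X3
  P4: X8 <- X9 -> X5 <- X6 -> X3
Condition 1 (no descendant of X8 in the set): holds — descendants of X8 are {X10, X3, X5, X6}; none are in {X7}.
Condition 2 (every backdoor path blocked by {X7}):
  P1: blocked at fork node X7 ∈ conditioning set.
  P2: blocked at fork node X7 ∈ conditioning set.
  P3: blocked at fork node X7 ∈ conditioning set.
  P4: blocked at collider X5 (neither it nor any descendant is in the conditioning set).
{X7} satisfies the backdoor criterion.

Yes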